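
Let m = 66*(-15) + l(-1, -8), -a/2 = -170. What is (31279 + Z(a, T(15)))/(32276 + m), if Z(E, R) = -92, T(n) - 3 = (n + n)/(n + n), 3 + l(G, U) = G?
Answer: 31187/31282 ≈ 0.99696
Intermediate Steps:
a = 340 (a = -2*(-170) = 340)
l(G, U) = -3 + G
T(n) = 4 (T(n) = 3 + (n + n)/(n + n) = 3 + (2*n)/((2*n)) = 3 + (2*n)*(1/(2*n)) = 3 + 1 = 4)
m = -994 (m = 66*(-15) + (-3 - 1) = -990 - 4 = -994)
(31279 + Z(a, T(15)))/(32276 + m) = (31279 - 92)/(32276 - 994) = 31187/31282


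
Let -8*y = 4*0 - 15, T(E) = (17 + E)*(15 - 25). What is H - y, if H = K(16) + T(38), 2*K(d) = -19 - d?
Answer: -4555/8 ≈ -569.38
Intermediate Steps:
T(E) = -170 - 10*E (T(E) = (17 + E)*(-10) = -170 - 10*E)
K(d) = -19/2 - d/2 (K(d) = (-19 - d)/2 = -19/2 - d/2)
y = 15/8 (y = -(4*0 - 15)/8 = -(0 - 15)/8 = -⅛*(-15) = 15/8 ≈ 1.8750)
H = -1135/2 (H = (-19/2 - ½*16) + (-170 - 10*38) = (-19/2 - 8) + (-170 - 380) = -35/2 - 550 = -1135/2 ≈ -567.50)
H - y = -1135/2 - 1*15/8 = -1135/2 - 15/8 = -4555/8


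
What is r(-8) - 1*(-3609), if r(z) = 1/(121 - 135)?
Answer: 50525/14 ≈ 3608.9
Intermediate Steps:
r(z) = -1/14 (r(z) = 1/(-14) = -1/14)
r(-8) - 1*(-3609) = -1/14 - 1*(-3609) = -1/14 + 3609 = 50525/14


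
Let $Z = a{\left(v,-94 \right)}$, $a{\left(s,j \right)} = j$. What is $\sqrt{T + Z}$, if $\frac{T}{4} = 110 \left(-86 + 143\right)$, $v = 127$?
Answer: $31 \sqrt{26} \approx 158.07$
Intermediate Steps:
$T = 25080$ ($T = 4 \cdot 110 \left(-86 + 143\right) = 4 \cdot 110 \cdot 57 = 4 \cdot 6270 = 25080$)
$Z = -94$
$\sqrt{T + Z} = \sqrt{25080 - 94} = \sqrt{24986} = 31 \sqrt{26}$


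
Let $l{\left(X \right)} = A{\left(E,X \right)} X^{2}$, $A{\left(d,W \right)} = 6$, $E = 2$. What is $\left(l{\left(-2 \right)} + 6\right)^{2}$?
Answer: $900$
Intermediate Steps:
$l{\left(X \right)} = 6 X^{2}$
$\left(l{\left(-2 \right)} + 6\right)^{2} = \left(6 \left(-2\right)^{2} + 6\right)^{2} = \left(6 \cdot 4 + 6\right)^{2} = \left(24 + 6\right)^{2} = 30^{2} = 900$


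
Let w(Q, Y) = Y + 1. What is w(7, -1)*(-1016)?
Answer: 0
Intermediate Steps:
w(Q, Y) = 1 + Y
w(7, -1)*(-1016) = (1 - 1)*(-1016) = 0*(-1016) = 0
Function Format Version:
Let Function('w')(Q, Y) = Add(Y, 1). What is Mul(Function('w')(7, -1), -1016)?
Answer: 0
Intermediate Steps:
Function('w')(Q, Y) = Add(1, Y)
Mul(Function('w')(7, -1), -1016) = Mul(Add(1, -1), -1016) = Mul(0, -1016) = 0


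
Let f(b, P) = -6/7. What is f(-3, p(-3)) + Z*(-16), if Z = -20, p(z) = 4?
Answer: 2234/7 ≈ 319.14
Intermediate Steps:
f(b, P) = -6/7 (f(b, P) = -6*⅐ = -6/7)
f(-3, p(-3)) + Z*(-16) = -6/7 - 20*(-16) = -6/7 + 320 = 2234/7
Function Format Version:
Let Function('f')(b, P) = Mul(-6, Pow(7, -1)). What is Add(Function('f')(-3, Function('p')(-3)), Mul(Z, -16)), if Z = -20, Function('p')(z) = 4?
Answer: Rational(2234, 7) ≈ 319.14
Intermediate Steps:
Function('f')(b, P) = Rational(-6, 7) (Function('f')(b, P) = Mul(-6, Rational(1, 7)) = Rational(-6, 7))
Add(Function('f')(-3, Function('p')(-3)), Mul(Z, -16)) = Add(Rational(-6, 7), Mul(-20, -16)) = Add(Rational(-6, 7), 320) = Rational(2234, 7)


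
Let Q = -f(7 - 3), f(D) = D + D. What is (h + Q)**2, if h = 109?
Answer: 10201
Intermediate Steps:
f(D) = 2*D
Q = -8 (Q = -2*(7 - 3) = -2*4 = -1*8 = -8)
(h + Q)**2 = (109 - 8)**2 = 101**2 = 10201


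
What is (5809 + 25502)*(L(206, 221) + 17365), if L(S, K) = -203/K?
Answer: 120154772682/221 ≈ 5.4369e+8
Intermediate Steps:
(5809 + 25502)*(L(206, 221) + 17365) = (5809 + 25502)*(-203/221 + 17365) = 31311*(-203*1/221 + 17365) = 31311*(-203/221 + 17365) = 31311*(3837462/221) = 120154772682/221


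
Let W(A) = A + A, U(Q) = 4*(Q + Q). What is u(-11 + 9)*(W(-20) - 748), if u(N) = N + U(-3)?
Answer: 20488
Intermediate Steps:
U(Q) = 8*Q (U(Q) = 4*(2*Q) = 8*Q)
W(A) = 2*A
u(N) = -24 + N (u(N) = N + 8*(-3) = N - 24 = -24 + N)
u(-11 + 9)*(W(-20) - 748) = (-24 + (-11 + 9))*(2*(-20) - 748) = (-24 - 2)*(-40 - 748) = -26*(-788) = 20488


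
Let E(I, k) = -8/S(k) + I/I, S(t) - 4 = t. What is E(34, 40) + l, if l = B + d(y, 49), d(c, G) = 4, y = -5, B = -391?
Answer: -4248/11 ≈ -386.18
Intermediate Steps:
S(t) = 4 + t
E(I, k) = 1 - 8/(4 + k) (E(I, k) = -8/(4 + k) + I/I = -8/(4 + k) + 1 = 1 - 8/(4 + k))
l = -387 (l = -391 + 4 = -387)
E(34, 40) + l = (-4 + 40)/(4 + 40) - 387 = 36/44 - 387 = (1/44)*36 - 387 = 9/11 - 387 = -4248/11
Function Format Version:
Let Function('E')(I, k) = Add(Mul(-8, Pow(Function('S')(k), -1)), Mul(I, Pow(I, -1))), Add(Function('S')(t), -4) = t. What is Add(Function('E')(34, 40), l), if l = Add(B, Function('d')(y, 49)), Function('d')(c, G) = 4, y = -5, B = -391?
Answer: Rational(-4248, 11) ≈ -386.18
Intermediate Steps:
Function('S')(t) = Add(4, t)
Function('E')(I, k) = Add(1, Mul(-8, Pow(Add(4, k), -1))) (Function('E')(I, k) = Add(Mul(-8, Pow(Add(4, k), -1)), Mul(I, Pow(I, -1))) = Add(Mul(-8, Pow(Add(4, k), -1)), 1) = Add(1, Mul(-8, Pow(Add(4, k), -1))))
l = -387 (l = Add(-391, 4) = -387)
Add(Function('E')(34, 40), l) = Add(Mul(Pow(Add(4, 40), -1), Add(-4, 40)), -387) = Add(Mul(Pow(44, -1), 36), -387) = Add(Mul(Rational(1, 44), 36), -387) = Add(Rational(9, 11), -387) = Rational(-4248, 11)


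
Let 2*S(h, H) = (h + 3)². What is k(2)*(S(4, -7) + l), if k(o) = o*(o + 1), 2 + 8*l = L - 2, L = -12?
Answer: 135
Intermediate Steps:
l = -2 (l = -¼ + (-12 - 2)/8 = -¼ + (⅛)*(-14) = -¼ - 7/4 = -2)
k(o) = o*(1 + o)
S(h, H) = (3 + h)²/2 (S(h, H) = (h + 3)²/2 = (3 + h)²/2)
k(2)*(S(4, -7) + l) = (2*(1 + 2))*((3 + 4)²/2 - 2) = (2*3)*((½)*7² - 2) = 6*((½)*49 - 2) = 6*(49/2 - 2) = 6*(45/2) = 135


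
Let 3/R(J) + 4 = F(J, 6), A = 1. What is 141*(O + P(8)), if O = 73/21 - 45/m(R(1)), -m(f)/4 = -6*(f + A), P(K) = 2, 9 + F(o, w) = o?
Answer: 5875/14 ≈ 419.64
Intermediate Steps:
F(o, w) = -9 + o
R(J) = 3/(-13 + J) (R(J) = 3/(-4 + (-9 + J)) = 3/(-13 + J))
m(f) = 24 + 24*f (m(f) = -(-24)*(f + 1) = -(-24)*(1 + f) = -4*(-6 - 6*f) = 24 + 24*f)
O = 41/42 (O = 73/21 - 45/(24 + 24*(3/(-13 + 1))) = 73*(1/21) - 45/(24 + 24*(3/(-12))) = 73/21 - 45/(24 + 24*(3*(-1/12))) = 73/21 - 45/(24 + 24*(-1/4)) = 73/21 - 45/(24 - 6) = 73/21 - 45/18 = 73/21 - 45*1/18 = 73/21 - 5/2 = 41/42 ≈ 0.97619)
141*(O + P(8)) = 141*(41/42 + 2) = 141*(125/42) = 5875/14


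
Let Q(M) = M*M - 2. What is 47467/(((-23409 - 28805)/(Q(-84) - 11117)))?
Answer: 192858421/52214 ≈ 3693.6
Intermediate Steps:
Q(M) = -2 + M**2 (Q(M) = M**2 - 2 = -2 + M**2)
47467/(((-23409 - 28805)/(Q(-84) - 11117))) = 47467/(((-23409 - 28805)/((-2 + (-84)**2) - 11117))) = 47467/((-52214/((-2 + 7056) - 11117))) = 47467/((-52214/(7054 - 11117))) = 47467/((-52214/(-4063))) = 47467/((-52214*(-1/4063))) = 47467/(52214/4063) = 47467*(4063/52214) = 192858421/52214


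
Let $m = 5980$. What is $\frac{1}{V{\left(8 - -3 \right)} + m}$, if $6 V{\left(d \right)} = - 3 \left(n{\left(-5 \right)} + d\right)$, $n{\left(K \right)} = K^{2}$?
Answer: $\frac{1}{5962} \approx 0.00016773$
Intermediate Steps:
$V{\left(d \right)} = - \frac{25}{2} - \frac{d}{2}$ ($V{\left(d \right)} = \frac{\left(-3\right) \left(\left(-5\right)^{2} + d\right)}{6} = \frac{\left(-3\right) \left(25 + d\right)}{6} = \frac{-75 - 3 d}{6} = - \frac{25}{2} - \frac{d}{2}$)
$\frac{1}{V{\left(8 - -3 \right)} + m} = \frac{1}{\left(- \frac{25}{2} - \frac{8 - -3}{2}\right) + 5980} = \frac{1}{\left(- \frac{25}{2} - \frac{8 + 3}{2}\right) + 5980} = \frac{1}{\left(- \frac{25}{2} - \frac{11}{2}\right) + 5980} = \frac{1}{-18 + 5980} = \frac{1}{5962}$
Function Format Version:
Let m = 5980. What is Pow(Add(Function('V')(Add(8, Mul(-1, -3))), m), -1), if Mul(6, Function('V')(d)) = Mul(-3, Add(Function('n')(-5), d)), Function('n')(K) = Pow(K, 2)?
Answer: Rational(1, 5962) ≈ 0.00016773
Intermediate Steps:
Function('V')(d) = Add(Rational(-25, 2), Mul(Rational(-1, 2), d)) (Function('V')(d) = Mul(Rational(1, 6), Mul(-3, Add(Pow(-5, 2), d))) = Mul(Rational(1, 6), Mul(-3, Add(25, d))) = Mul(Rational(1, 6), Add(-75, Mul(-3, d))) = Add(Rational(-25, 2), Mul(Rational(-1, 2), d)))
Pow(Add(Function('V')(Add(8, Mul(-1, -3))), m), -1) = Pow(Add(Add(Rational(-25, 2), Mul(Rational(-1, 2), Add(8, Mul(-1, -3)))), 5980), -1) = Pow(Add(Add(Rational(-25, 2), Mul(Rational(-1, 2), Add(8, 3))), 5980), -1) = Pow(Add(Add(Rational(-25, 2), Mul(Rational(-1, 2), 11)), 5980), -1) = Pow(Add(Add(Rational(-25, 2), Rational(-11, 2)), 5980), -1) = Pow(Add(-18, 5980), -1) = Pow(5962, -1) = Rational(1, 5962)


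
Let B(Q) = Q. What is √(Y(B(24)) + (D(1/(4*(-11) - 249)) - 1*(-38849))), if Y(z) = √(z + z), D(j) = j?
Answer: 2*√(833786877 + 85849*√3)/293 ≈ 197.12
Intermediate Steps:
Y(z) = √2*√z (Y(z) = √(2*z) = √2*√z)
√(Y(B(24)) + (D(1/(4*(-11) - 249)) - 1*(-38849))) = √(√2*√24 + (1/(4*(-11) - 249) - 1*(-38849))) = √(√2*(2*√6) + (1/(-44 - 249) + 38849)) = √(4*√3 + (1/(-293) + 38849)) = √(4*√3 + (-1/293 + 38849)) = √(4*√3 + 11382756/293) = √(11382756/293 + 4*√3)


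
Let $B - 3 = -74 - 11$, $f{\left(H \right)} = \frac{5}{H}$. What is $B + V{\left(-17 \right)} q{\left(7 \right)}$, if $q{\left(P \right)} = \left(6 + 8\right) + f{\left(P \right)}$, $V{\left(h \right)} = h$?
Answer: $- \frac{2325}{7} \approx -332.14$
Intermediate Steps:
$q{\left(P \right)} = 14 + \frac{5}{P}$ ($q{\left(P \right)} = \left(6 + 8\right) + \frac{5}{P} = 14 + \frac{5}{P}$)
$B = -82$ ($B = 3 - 85 = -82$)
$B + V{\left(-17 \right)} q{\left(7 \right)} = -82 - 17 \left(14 + \frac{5}{7}\right) = -82 - \frac{1751}{7} = - \frac{2325}{7}$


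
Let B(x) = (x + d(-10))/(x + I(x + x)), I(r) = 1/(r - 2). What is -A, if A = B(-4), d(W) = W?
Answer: -140/41 ≈ -3.4146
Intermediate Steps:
I(r) = 1/(-2 + r)
B(x) = (-10 + x)/(x + 1/(-2 + 2*x)) (B(x) = (x - 10)/(x + 1/(-2 + (x + x))) = (-10 + x)/(x + 1/(-2 + 2*x)))
A = 140/41 (A = 2*(-1 - 4)*(-10 - 4)/(1 + 2*(-4)*(-1 - 4)) = 2*(-5)*(-14)/(1 + 2*(-4)*(-5)) = 2*(-5)*(-14)/(1 + 40) = 2*(-5)*(-14)/41 = 2*(1/41)*(-5)*(-14) = 140/41 ≈ 3.4146)
-A = -1*140/41 = -140/41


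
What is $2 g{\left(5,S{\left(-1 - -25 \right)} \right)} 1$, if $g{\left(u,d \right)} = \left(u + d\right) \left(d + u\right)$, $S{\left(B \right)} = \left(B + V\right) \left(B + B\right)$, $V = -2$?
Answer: $2251442$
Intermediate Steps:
$S{\left(B \right)} = 2 B \left(-2 + B\right)$ ($S{\left(B \right)} = \left(B - 2\right) \left(B + B\right) = \left(-2 + B\right) 2 B = 2 B \left(-2 + B\right)$)
$g{\left(u,d \right)} = \left(d + u\right)^{2}$ ($g{\left(u,d \right)} = \left(d + u\right) \left(d + u\right) = \left(d + u\right)^{2}$)
$2 g{\left(5,S{\left(-1 - -25 \right)} \right)} 1 = 2 \left(2 \left(-1 - -25\right) \left(-2 - -24\right) + 5\right)^{2} \cdot 1 = 2 \left(2 \left(-1 + 25\right) \left(-2 + \left(-1 + 25\right)\right) + 5\right)^{2} \cdot 1 = 2 \left(2 \cdot 24 \left(-2 + 24\right) + 5\right)^{2} \cdot 1 = 2 \left(2 \cdot 24 \cdot 22 + 5\right)^{2} \cdot 1 = 2 \left(1056 + 5\right)^{2} \cdot 1 = 2 \cdot 1061^{2} \cdot 1 = 2 \cdot 1125721 \cdot 1 = 2251442 \cdot 1 = 2251442$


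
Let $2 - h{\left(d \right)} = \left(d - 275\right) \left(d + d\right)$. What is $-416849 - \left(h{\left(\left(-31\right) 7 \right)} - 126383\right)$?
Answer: $-76940$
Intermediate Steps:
$h{\left(d \right)} = 2 - 2 d \left(-275 + d\right)$ ($h{\left(d \right)} = 2 - \left(d - 275\right) \left(d + d\right) = 2 - \left(-275 + d\right) 2 d = 2 - 2 d \left(-275 + d\right)$)
$-416849 - \left(h{\left(\left(-31\right) 7 \right)} - 126383\right) = -416849 - \left(\left(2 - 2 \left(\left(-31\right) 7\right)^{2} + 550 \left(\left(-31\right) 7\right)\right) - 126383\right) = -416849 - \left(\left(2 - 2 \left(-217\right)^{2} + 550 \left(-217\right)\right) - 126383\right) = -416849 - \left(\left(2 - 94178 - 119350\right) - 126383\right) = -416849 - \left(-213526 - 126383\right) = -416849 - -339909 = -416849 + 339909 = -76940$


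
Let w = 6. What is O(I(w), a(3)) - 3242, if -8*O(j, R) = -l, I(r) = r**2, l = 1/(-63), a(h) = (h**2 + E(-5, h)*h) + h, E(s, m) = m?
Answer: -1633969/504 ≈ -3242.0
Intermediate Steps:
a(h) = h + 2*h**2 (a(h) = (h**2 + h*h) + h = (h**2 + h**2) + h = 2*h**2 + h = h + 2*h**2)
l = -1/63 ≈ -0.015873
O(j, R) = -1/504 (O(j, R) = -(-1)*(-1)/(8*63) = -1/8*1/63 = -1/504)
O(I(w), a(3)) - 3242 = -1/504 - 3242 = -1633969/504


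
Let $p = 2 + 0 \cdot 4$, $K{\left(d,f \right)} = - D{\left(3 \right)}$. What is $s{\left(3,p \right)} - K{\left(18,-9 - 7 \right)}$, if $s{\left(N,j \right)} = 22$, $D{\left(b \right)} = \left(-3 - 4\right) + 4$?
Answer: $19$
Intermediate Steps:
$D{\left(b \right)} = -3$ ($D{\left(b \right)} = -7 + 4 = -3$)
$K{\left(d,f \right)} = 3$ ($K{\left(d,f \right)} = \left(-1\right) \left(-3\right) = 3$)
$p = 2$ ($p = 2 + 0 = 2$)
$s{\left(3,p \right)} - K{\left(18,-9 - 7 \right)} = 22 - 3 = 19$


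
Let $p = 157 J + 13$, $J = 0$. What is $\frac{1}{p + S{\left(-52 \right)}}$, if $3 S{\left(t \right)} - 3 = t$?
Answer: $- \frac{3}{10} \approx -0.3$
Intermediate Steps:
$S{\left(t \right)} = 1 + \frac{t}{3}$
$p = 13$ ($p = 157 \cdot 0 + 13 = 0 + 13 = 13$)
$\frac{1}{p + S{\left(-52 \right)}} = \frac{1}{13 + \left(1 + \frac{1}{3} \left(-52\right)\right)} = \frac{1}{13 + \left(1 - \frac{52}{3}\right)} = \frac{1}{13 - \frac{49}{3}} = \frac{1}{- \frac{10}{3}} = - \frac{3}{10}$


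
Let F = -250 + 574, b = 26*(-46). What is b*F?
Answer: -387504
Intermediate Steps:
b = -1196
F = 324
b*F = -1196*324 = -387504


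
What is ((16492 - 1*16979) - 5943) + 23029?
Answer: 16599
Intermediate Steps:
((16492 - 1*16979) - 5943) + 23029 = ((16492 - 16979) - 5943) + 23029 = (-487 - 5943) + 23029 = -6430 + 23029 = 16599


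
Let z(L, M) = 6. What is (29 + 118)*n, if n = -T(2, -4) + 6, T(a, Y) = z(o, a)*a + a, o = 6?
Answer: -1176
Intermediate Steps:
T(a, Y) = 7*a (T(a, Y) = 6*a + a = 7*a)
n = -8 (n = -7*2 + 6 = -1*14 + 6 = -14 + 6 = -8)
(29 + 118)*n = (29 + 118)*(-8) = 147*(-8) = -1176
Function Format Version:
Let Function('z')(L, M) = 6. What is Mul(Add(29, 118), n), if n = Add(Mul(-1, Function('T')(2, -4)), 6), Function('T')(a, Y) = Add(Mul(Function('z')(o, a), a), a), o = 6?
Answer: -1176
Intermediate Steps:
Function('T')(a, Y) = Mul(7, a) (Function('T')(a, Y) = Add(Mul(6, a), a) = Mul(7, a))
n = -8 (n = Add(Mul(-1, Mul(7, 2)), 6) = Add(Mul(-1, 14), 6) = Add(-14, 6) = -8)
Mul(Add(29, 118), n) = Mul(Add(29, 118), -8) = Mul(147, -8) = -1176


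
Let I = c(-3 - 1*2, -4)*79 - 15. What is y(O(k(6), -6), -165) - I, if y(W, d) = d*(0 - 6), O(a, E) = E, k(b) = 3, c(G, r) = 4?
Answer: 689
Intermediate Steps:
y(W, d) = -6*d (y(W, d) = d*(-6) = -6*d)
I = 301 (I = 4*79 - 15 = 316 - 15 = 301)
y(O(k(6), -6), -165) - I = -6*(-165) - 1*301 = 990 - 301 = 689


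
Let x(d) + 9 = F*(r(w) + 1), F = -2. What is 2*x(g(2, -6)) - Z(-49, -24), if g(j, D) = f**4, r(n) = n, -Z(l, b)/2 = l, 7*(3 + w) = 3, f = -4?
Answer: -768/7 ≈ -109.71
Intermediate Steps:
w = -18/7 (w = -3 + (1/7)*3 = -3 + 3/7 = -18/7 ≈ -2.5714)
Z(l, b) = -2*l
g(j, D) = 256 (g(j, D) = (-4)**4 = 256)
x(d) = -41/7 (x(d) = -9 - 2*(-18/7 + 1) = -9 - 2*(-11/7) = -9 + 22/7 = -41/7)
2*x(g(2, -6)) - Z(-49, -24) = 2*(-41/7) - (-2)*(-49) = -82/7 - 1*98 = -82/7 - 98 = -768/7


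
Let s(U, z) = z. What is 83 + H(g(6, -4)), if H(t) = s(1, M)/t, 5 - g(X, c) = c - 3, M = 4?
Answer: 250/3 ≈ 83.333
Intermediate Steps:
g(X, c) = 8 - c (g(X, c) = 5 - (c - 3) = 5 - (-3 + c) = 5 + (3 - c) = 8 - c)
H(t) = 4/t
83 + H(g(6, -4)) = 83 + 4/(8 - 1*(-4)) = 83 + 4/(8 + 4) = 83 + 4/12 = 83 + 4*(1/12) = 83 + ⅓ = 250/3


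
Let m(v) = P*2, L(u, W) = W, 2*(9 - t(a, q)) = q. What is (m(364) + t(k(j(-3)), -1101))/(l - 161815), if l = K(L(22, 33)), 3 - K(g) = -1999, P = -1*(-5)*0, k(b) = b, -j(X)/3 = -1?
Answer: -373/106542 ≈ -0.0035010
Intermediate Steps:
j(X) = 3 (j(X) = -3*(-1) = 3)
t(a, q) = 9 - q/2
P = 0 (P = 5*0 = 0)
m(v) = 0 (m(v) = 0*2 = 0)
K(g) = 2002 (K(g) = 3 - 1*(-1999) = 3 + 1999 = 2002)
l = 2002
(m(364) + t(k(j(-3)), -1101))/(l - 161815) = (0 + (9 - 1/2*(-1101)))/(2002 - 161815) = (0 + (9 + 1101/2))/(-159813) = (0 + 1119/2)*(-1/159813) = (1119/2)*(-1/159813) = -373/106542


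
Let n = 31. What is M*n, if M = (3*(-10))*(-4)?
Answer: 3720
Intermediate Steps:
M = 120 (M = -30*(-4) = 120)
M*n = 120*31 = 3720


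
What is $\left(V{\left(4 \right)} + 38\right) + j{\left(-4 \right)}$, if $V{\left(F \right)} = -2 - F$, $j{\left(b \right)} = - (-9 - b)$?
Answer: $37$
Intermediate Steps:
$j{\left(b \right)} = 9 + b$
$\left(V{\left(4 \right)} + 38\right) + j{\left(-4 \right)} = \left(\left(-2 - 4\right) + 38\right) + \left(9 - 4\right) = \left(\left(-2 - 4\right) + 38\right) + 5 = \left(-6 + 38\right) + 5 = 32 + 5 = 37$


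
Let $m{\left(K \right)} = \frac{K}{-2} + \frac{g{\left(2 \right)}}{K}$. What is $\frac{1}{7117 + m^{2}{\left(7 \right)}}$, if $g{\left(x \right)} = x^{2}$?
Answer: $\frac{196}{1396613} \approx 0.00014034$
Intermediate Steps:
$m{\left(K \right)} = \frac{4}{K} - \frac{K}{2}$ ($m{\left(K \right)} = \frac{K}{-2} + \frac{2^{2}}{K} = K \left(- \frac{1}{2}\right) + \frac{4}{K} = - \frac{K}{2} + \frac{4}{K} = \frac{4}{K} - \frac{K}{2}$)
$\frac{1}{7117 + m^{2}{\left(7 \right)}} = \frac{1}{7117 + \left(\frac{4}{7} - \frac{7}{2}\right)^{2}} = \frac{1}{7117 + \left(- \frac{41}{14}\right)^{2}} = \frac{1}{7117 + \frac{1681}{196}} = \frac{1}{\frac{1396613}{196}} = \frac{196}{1396613}$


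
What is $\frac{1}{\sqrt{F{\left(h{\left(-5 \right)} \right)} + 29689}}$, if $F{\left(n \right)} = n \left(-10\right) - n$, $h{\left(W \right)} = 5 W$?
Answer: $\frac{\sqrt{7491}}{14982} \approx 0.005777$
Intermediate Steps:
$F{\left(n \right)} = - 11 n$ ($F{\left(n \right)} = - 10 n - n = - 11 n$)
$\frac{1}{\sqrt{F{\left(h{\left(-5 \right)} \right)} + 29689}} = \frac{1}{\sqrt{- 11 \cdot 5 \left(-5\right) + 29689}} = \frac{1}{\sqrt{\left(-11\right) \left(-25\right) + 29689}} = \frac{1}{\sqrt{275 + 29689}} = \frac{1}{\sqrt{29964}} = \frac{1}{2 \sqrt{7491}} = \frac{\sqrt{7491}}{14982}$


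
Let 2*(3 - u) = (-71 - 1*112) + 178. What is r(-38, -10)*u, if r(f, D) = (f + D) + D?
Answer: -319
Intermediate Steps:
u = 11/2 (u = 3 - ((-71 - 1*112) + 178)/2 = 3 - ((-71 - 112) + 178)/2 = 3 - (-183 + 178)/2 = 3 - ½*(-5) = 3 + 5/2 = 11/2 ≈ 5.5000)
r(f, D) = f + 2*D (r(f, D) = (D + f) + D = f + 2*D)
r(-38, -10)*u = (-38 + 2*(-10))*(11/2) = (-38 - 20)*(11/2) = -58*11/2 = -319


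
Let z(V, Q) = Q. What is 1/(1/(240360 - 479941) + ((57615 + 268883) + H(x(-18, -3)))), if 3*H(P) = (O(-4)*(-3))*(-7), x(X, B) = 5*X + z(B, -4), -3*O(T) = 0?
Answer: 239581/78222717337 ≈ 3.0628e-6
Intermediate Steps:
O(T) = 0 (O(T) = -⅓*0 = 0)
x(X, B) = -4 + 5*X (x(X, B) = 5*X - 4 = -4 + 5*X)
H(P) = 0 (H(P) = ((0*(-3))*(-7))/3 = (0*(-7))/3 = (⅓)*0 = 0)
1/(1/(240360 - 479941) + ((57615 + 268883) + H(x(-18, -3)))) = 1/(1/(240360 - 479941) + ((57615 + 268883) + 0)) = 1/(1/(-239581) + (326498 + 0)) = 1/(-1/239581 + 326498) = 1/(78222717337/239581) = 239581/78222717337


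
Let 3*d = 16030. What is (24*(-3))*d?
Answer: -384720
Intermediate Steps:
d = 16030/3 (d = (⅓)*16030 = 16030/3 ≈ 5343.3)
(24*(-3))*d = (24*(-3))*(16030/3) = -72*16030/3 = -384720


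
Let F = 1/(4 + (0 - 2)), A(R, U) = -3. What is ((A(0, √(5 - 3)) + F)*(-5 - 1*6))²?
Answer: 3025/4 ≈ 756.25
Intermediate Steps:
F = ½ (F = 1/(4 - 2) = 1/2 = ½ ≈ 0.50000)
((A(0, √(5 - 3)) + F)*(-5 - 1*6))² = ((-3 + ½)*(-5 - 1*6))² = (-5*(-5 - 6)/2)² = (-5/2*(-11))² = (55/2)² = 3025/4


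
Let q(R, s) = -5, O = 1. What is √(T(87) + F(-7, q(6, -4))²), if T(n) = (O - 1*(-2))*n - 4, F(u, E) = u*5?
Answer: √1482 ≈ 38.497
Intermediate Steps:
F(u, E) = 5*u
T(n) = -4 + 3*n (T(n) = (1 - 1*(-2))*n - 4 = (1 + 2)*n - 4 = 3*n - 4 = -4 + 3*n)
√(T(87) + F(-7, q(6, -4))²) = √((-4 + 3*87) + (5*(-7))²) = √((-4 + 261) + (-35)²) = √(257 + 1225) = √1482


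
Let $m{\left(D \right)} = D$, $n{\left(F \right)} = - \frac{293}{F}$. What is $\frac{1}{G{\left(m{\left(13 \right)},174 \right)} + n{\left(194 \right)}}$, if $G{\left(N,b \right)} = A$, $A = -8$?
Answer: $- \frac{194}{1845} \approx -0.10515$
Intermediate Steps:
$G{\left(N,b \right)} = -8$
$\frac{1}{G{\left(m{\left(13 \right)},174 \right)} + n{\left(194 \right)}} = \frac{1}{-8 - \frac{293}{194}} = \frac{1}{- \frac{1845}{194}} = - \frac{194}{1845}$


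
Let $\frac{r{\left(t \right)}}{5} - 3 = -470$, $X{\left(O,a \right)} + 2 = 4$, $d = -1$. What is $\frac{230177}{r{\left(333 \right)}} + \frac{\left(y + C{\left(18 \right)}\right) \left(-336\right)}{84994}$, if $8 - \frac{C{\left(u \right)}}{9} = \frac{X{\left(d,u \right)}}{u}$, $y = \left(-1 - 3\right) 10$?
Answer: $- \frac{2996021}{30355} \approx -98.699$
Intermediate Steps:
$X{\left(O,a \right)} = 2$ ($X{\left(O,a \right)} = -2 + 4 = 2$)
$y = -40$ ($y = \left(-4\right) 10 = -40$)
$r{\left(t \right)} = -2335$ ($r{\left(t \right)} = 15 + 5 \left(-470\right) = 15 - 2350 = -2335$)
$C{\left(u \right)} = 72 - \frac{18}{u}$ ($C{\left(u \right)} = 72 - 9 \frac{2}{u} = 72 - \frac{18}{u}$)
$\frac{230177}{r{\left(333 \right)}} + \frac{\left(y + C{\left(18 \right)}\right) \left(-336\right)}{84994} = \frac{230177}{-2335} + \frac{\left(-40 + \left(72 - \frac{18}{18}\right)\right) \left(-336\right)}{84994} = 230177 \left(- \frac{1}{2335}\right) + \left(-40 + \left(72 - 1\right)\right) \left(-336\right) \frac{1}{84994} = - \frac{230177}{2335} + \left(-40 + \left(72 - 1\right)\right) \left(-336\right) \frac{1}{84994} = - \frac{230177}{2335} + \left(-40 + 71\right) \left(-336\right) \frac{1}{84994} = - \frac{230177}{2335} + 31 \left(-336\right) \frac{1}{84994} = - \frac{230177}{2335} - \frac{744}{6071} = - \frac{2996021}{30355}$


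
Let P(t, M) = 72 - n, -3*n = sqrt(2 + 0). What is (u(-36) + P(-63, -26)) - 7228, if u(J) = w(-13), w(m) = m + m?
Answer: -7182 + sqrt(2)/3 ≈ -7181.5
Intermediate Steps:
n = -sqrt(2)/3 (n = -sqrt(2 + 0)/3 = -sqrt(2)/3 ≈ -0.47140)
P(t, M) = 72 + sqrt(2)/3 (P(t, M) = 72 - (-1)*sqrt(2)/3 = 72 + sqrt(2)/3)
w(m) = 2*m
u(J) = -26 (u(J) = 2*(-13) = -26)
(u(-36) + P(-63, -26)) - 7228 = (-26 + (72 + sqrt(2)/3)) - 7228 = (46 + sqrt(2)/3) - 7228 = -7182 + sqrt(2)/3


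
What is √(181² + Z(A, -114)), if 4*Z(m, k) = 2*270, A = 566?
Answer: 8*√514 ≈ 181.37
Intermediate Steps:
Z(m, k) = 135 (Z(m, k) = (2*270)/4 = (¼)*540 = 135)
√(181² + Z(A, -114)) = √(181² + 135) = √(32761 + 135) = √32896 = 8*√514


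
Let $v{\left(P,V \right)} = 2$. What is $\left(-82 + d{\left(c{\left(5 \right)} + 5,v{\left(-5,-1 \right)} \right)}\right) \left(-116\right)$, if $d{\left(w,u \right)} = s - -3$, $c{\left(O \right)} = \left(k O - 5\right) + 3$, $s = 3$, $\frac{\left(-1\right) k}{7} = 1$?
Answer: $8816$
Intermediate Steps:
$k = -7$ ($k = \left(-7\right) 1 = -7$)
$c{\left(O \right)} = -2 - 7 O$ ($c{\left(O \right)} = \left(- 7 O - 5\right) + 3 = \left(-5 - 7 O\right) + 3 = -2 - 7 O$)
$d{\left(w,u \right)} = 6$ ($d{\left(w,u \right)} = 3 - -3 = 3 + 3 = 6$)
$\left(-82 + d{\left(c{\left(5 \right)} + 5,v{\left(-5,-1 \right)} \right)}\right) \left(-116\right) = \left(-82 + 6\right) \left(-116\right) = \left(-76\right) \left(-116\right) = 8816$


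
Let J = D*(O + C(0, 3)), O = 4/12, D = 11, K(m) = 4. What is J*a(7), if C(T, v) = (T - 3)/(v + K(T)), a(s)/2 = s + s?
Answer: -88/3 ≈ -29.333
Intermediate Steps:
O = ⅓ (O = 4*(1/12) = ⅓ ≈ 0.33333)
a(s) = 4*s (a(s) = 2*(s + s) = 2*(2*s) = 4*s)
C(T, v) = (-3 + T)/(4 + v) (C(T, v) = (T - 3)/(v + 4) = (-3 + T)/(4 + v))
J = -22/21 (J = 11*(⅓ + (-3 + 0)/(4 + 3)) = 11*(⅓ - 3/7) = 11*(-2/21) = -22/21 ≈ -1.0476)
J*a(7) = -88*7/21 = -22/21*28 = -88/3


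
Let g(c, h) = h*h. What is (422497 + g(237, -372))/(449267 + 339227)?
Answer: 32993/46382 ≈ 0.71133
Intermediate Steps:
g(c, h) = h²
(422497 + g(237, -372))/(449267 + 339227) = (422497 + (-372)²)/(449267 + 339227) = (422497 + 138384)/788494 = 560881*(1/788494) = 32993/46382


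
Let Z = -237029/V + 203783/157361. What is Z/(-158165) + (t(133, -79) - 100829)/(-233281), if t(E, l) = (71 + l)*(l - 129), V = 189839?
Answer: 36041901382022681559/84786936941762266295 ≈ 0.42509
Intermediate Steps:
Z = 106680036/2297942683 (Z = -237029/189839 + 203783/157361 = -237029*1/189839 + 203783*(1/157361) = -18233/14603 + 203783/157361 = 106680036/2297942683 ≈ 0.046424)
t(E, l) = (-129 + l)*(71 + l) (t(E, l) = (71 + l)*(-129 + l) = (-129 + l)*(71 + l))
Z/(-158165) + (t(133, -79) - 100829)/(-233281) = (106680036/2297942683)/(-158165) + ((-9159 + (-79)**2 - 58*(-79)) - 100829)/(-233281) = (106680036/2297942683)*(-1/158165) + ((-9159 + 6241 + 4582) - 100829)*(-1/233281) = -106680036/363454104456695 + (1664 - 100829)*(-1/233281) = -106680036/363454104456695 - 99165*(-1/233281) = -106680036/363454104456695 + 99165/233281 = 36041901382022681559/84786936941762266295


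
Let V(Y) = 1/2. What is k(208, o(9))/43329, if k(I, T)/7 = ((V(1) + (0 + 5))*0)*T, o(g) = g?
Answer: 0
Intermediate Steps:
V(Y) = 1/2
k(I, T) = 0 (k(I, T) = 7*(((1/2 + (0 + 5))*0)*T) = 7*(((1/2 + 5)*0)*T) = 7*(((11/2)*0)*T) = 7*(0*T) = 7*0 = 0)
k(208, o(9))/43329 = 0/43329 = 0*(1/43329) = 0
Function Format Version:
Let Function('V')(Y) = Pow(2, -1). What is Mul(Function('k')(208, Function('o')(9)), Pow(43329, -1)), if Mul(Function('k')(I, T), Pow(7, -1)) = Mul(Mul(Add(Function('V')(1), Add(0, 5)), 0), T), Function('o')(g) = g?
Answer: 0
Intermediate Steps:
Function('V')(Y) = Rational(1, 2)
Function('k')(I, T) = 0 (Function('k')(I, T) = Mul(7, Mul(Mul(Add(Rational(1, 2), Add(0, 5)), 0), T)) = Mul(7, Mul(Mul(Add(Rational(1, 2), 5), 0), T)) = Mul(7, Mul(Mul(Rational(11, 2), 0), T)) = Mul(7, Mul(0, T)) = Mul(7, 0) = 0)
Mul(Function('k')(208, Function('o')(9)), Pow(43329, -1)) = Mul(0, Pow(43329, -1)) = Mul(0, Rational(1, 43329)) = 0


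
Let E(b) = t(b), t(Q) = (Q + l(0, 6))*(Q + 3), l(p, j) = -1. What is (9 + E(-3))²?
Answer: 81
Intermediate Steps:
t(Q) = (-1 + Q)*(3 + Q) (t(Q) = (Q - 1)*(Q + 3) = (-1 + Q)*(3 + Q))
E(b) = -3 + b² + 2*b
(9 + E(-3))² = (9 + (-3 + (-3)² + 2*(-3)))² = (9 + (-3 + 9 - 6))² = (9 + 0)² = 9² = 81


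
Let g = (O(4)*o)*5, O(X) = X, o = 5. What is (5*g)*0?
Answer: 0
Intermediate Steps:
g = 100 (g = (4*5)*5 = 20*5 = 100)
(5*g)*0 = (5*100)*0 = 500*0 = 0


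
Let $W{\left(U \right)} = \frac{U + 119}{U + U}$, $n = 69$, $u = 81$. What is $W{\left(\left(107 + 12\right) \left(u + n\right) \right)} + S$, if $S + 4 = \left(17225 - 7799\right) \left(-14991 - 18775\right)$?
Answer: $- \frac{95483495849}{300} \approx -3.1828 \cdot 10^{8}$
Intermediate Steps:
$W{\left(U \right)} = \frac{119 + U}{2 U}$
$S = -318278320$ ($S = -4 + \left(17225 - 7799\right) \left(-14991 - 18775\right) = -4 + 9426 \left(-33766\right) = -4 - 318278316 = -318278320$)
$W{\left(\left(107 + 12\right) \left(u + n\right) \right)} + S = \frac{119 + \left(107 + 12\right) \left(81 + 69\right)}{2 \left(107 + 12\right) \left(81 + 69\right)} - 318278320 = \frac{119 + 119 \cdot 150}{2 \cdot 119 \cdot 150} - 318278320 = \frac{119 + 17850}{2 \cdot 17850} - 318278320 = \frac{1}{2} \cdot \frac{1}{17850} \cdot 17969 - 318278320 = \frac{151}{300} - 318278320 = - \frac{95483495849}{300}$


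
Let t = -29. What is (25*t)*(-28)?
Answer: 20300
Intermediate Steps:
(25*t)*(-28) = (25*(-29))*(-28) = -725*(-28) = 20300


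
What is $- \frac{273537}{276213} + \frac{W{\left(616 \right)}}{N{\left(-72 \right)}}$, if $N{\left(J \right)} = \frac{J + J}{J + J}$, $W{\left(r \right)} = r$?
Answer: $\frac{56624557}{92071} \approx 615.01$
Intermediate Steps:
$N{\left(J \right)} = 1$ ($N{\left(J \right)} = \frac{2 J}{2 J} = 2 J \frac{1}{2 J} = 1$)
$- \frac{273537}{276213} + \frac{W{\left(616 \right)}}{N{\left(-72 \right)}} = - \frac{273537}{276213} + \frac{616}{1} = \left(-273537\right) \frac{1}{276213} + 616 \cdot 1 = - \frac{91179}{92071} + 616 = \frac{56624557}{92071}$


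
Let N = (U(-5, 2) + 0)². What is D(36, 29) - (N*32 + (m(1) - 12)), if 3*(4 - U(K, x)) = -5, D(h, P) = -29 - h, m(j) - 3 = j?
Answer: -9761/9 ≈ -1084.6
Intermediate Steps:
m(j) = 3 + j
U(K, x) = 17/3 (U(K, x) = 4 - ⅓*(-5) = 4 + 5/3 = 17/3)
N = 289/9 (N = (17/3 + 0)² = (17/3)² = 289/9 ≈ 32.111)
D(36, 29) - (N*32 + (m(1) - 12)) = (-29 - 1*36) - ((289/9)*32 + ((3 + 1) - 12)) = (-29 - 36) - (9248/9 + (4 - 12)) = -65 - (9248/9 - 8) = -65 - 1*9176/9 = -65 - 9176/9 = -9761/9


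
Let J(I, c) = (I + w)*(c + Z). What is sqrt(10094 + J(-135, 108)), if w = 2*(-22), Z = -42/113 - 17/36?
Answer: I*sqrt(4177121501)/678 ≈ 95.325*I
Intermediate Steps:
Z = -3433/4068 (Z = -42*1/113 - 17*1/36 = -42/113 - 17/36 = -3433/4068 ≈ -0.84390)
w = -44
J(I, c) = (-44 + I)*(-3433/4068 + c) (J(I, c) = (I - 44)*(c - 3433/4068) = (-44 + I)*(-3433/4068 + c))
sqrt(10094 + J(-135, 108)) = sqrt(10094 + (37763/1017 - 44*108 - 3433/4068*(-135) - 135*108)) = sqrt(10094 + (37763/1017 - 4752 + 51495/452 - 14580)) = sqrt(10094 - 78028069/4068) = sqrt(-36965677/4068) = I*sqrt(4177121501)/678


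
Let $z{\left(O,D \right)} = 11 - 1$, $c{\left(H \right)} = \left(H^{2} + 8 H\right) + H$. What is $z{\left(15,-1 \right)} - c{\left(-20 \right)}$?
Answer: $-210$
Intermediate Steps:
$c{\left(H \right)} = H^{2} + 9 H$
$z{\left(O,D \right)} = 10$ ($z{\left(O,D \right)} = 11 - 1 = 10$)
$z{\left(15,-1 \right)} - c{\left(-20 \right)} = 10 - - 20 \left(9 - 20\right) = 10 - \left(-20\right) \left(-11\right) = 10 - 220 = -210$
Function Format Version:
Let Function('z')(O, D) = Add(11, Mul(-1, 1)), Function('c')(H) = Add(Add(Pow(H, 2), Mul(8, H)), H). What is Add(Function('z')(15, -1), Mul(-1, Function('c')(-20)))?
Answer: -210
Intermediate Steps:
Function('c')(H) = Add(Pow(H, 2), Mul(9, H))
Function('z')(O, D) = 10 (Function('z')(O, D) = Add(11, -1) = 10)
Add(Function('z')(15, -1), Mul(-1, Function('c')(-20))) = Add(10, Mul(-1, Mul(-20, Add(9, -20)))) = Add(10, Mul(-1, Mul(-20, -11))) = Add(10, Mul(-1, 220)) = Add(10, -220) = -210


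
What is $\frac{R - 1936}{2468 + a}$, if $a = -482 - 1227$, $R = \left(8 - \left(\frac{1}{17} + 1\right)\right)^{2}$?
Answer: $- \frac{181860}{73117} \approx -2.4872$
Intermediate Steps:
$R = \frac{13924}{289}$ ($R = \left(8 - \frac{18}{17}\right)^{2} = \left(\frac{118}{17}\right)^{2} = \frac{13924}{289} \approx 48.18$)
$a = -1709$ ($a = -482 - 1227 = -1709$)
$\frac{R - 1936}{2468 + a} = \frac{\frac{13924}{289} - 1936}{2468 - 1709} = \frac{\frac{13924}{289} - 1936}{759} = \left(- \frac{545580}{289}\right) \frac{1}{759} = - \frac{181860}{73117}$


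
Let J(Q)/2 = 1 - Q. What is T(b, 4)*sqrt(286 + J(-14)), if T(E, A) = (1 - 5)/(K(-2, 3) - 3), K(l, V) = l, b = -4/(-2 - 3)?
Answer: 8*sqrt(79)/5 ≈ 14.221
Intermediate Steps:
b = 4/5 (b = -4/(-5) = -4*(-1/5) = 4/5 ≈ 0.80000)
T(E, A) = 4/5 (T(E, A) = (1 - 5)/(-2 - 3) = -4/(-5) = -4*(-1/5) = 4/5)
J(Q) = 2 - 2*Q (J(Q) = 2*(1 - Q) = 2 - 2*Q)
T(b, 4)*sqrt(286 + J(-14)) = 4*sqrt(286 + (2 - 2*(-14)))/5 = 4*sqrt(286 + (2 + 28))/5 = 4*sqrt(286 + 30)/5 = 4*sqrt(316)/5 = 4*(2*sqrt(79))/5 = 8*sqrt(79)/5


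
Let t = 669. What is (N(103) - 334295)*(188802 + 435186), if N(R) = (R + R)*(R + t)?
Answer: -109362008844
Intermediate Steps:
N(R) = 2*R*(669 + R) (N(R) = (R + R)*(R + 669) = (2*R)*(669 + R) = 2*R*(669 + R))
(N(103) - 334295)*(188802 + 435186) = (2*103*(669 + 103) - 334295)*(188802 + 435186) = (2*103*772 - 334295)*623988 = (159032 - 334295)*623988 = -175263*623988 = -109362008844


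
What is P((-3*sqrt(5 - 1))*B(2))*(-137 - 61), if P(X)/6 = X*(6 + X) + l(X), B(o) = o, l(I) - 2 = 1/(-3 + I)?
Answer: -439164/5 ≈ -87833.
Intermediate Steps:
l(I) = 2 + 1/(-3 + I)
P(X) = 6*X*(6 + X) + 6*(-5 + 2*X)/(-3 + X) (P(X) = 6*(X*(6 + X) + (-5 + 2*X)/(-3 + X)) = 6*X*(6 + X) + 6*(-5 + 2*X)/(-3 + X))
P((-3*sqrt(5 - 1))*B(2))*(-137 - 61) = (6*(-5 + 2*(-3*sqrt(5 - 1)*2) + (-3*sqrt(5 - 1)*2)*(-3 - 3*sqrt(5 - 1)*2)*(6 - 3*sqrt(5 - 1)*2))/(-3 - 3*sqrt(5 - 1)*2))*(-137 - 61) = (6*(-5 + 2*(-3*sqrt(4)*2) + (-3*sqrt(4)*2)*(-3 - 3*sqrt(4)*2)*(6 - 3*sqrt(4)*2))/(-3 - 3*sqrt(4)*2))*(-198) = (6*(-5 + 2*(-3*2*2) + (-3*2*2)*(-3 - 3*2*2)*(6 - 3*2*2))/(-3 - 3*2*2))*(-198) = (6*(-5 + 2*(-6*2) + (-6*2)*(-3 - 6*2)*(6 - 6*2))/(-3 - 6*2))*(-198) = (6*(-5 + 2*(-12) - 12*(-3 - 12)*(6 - 12))/(-3 - 12))*(-198) = (6*(-5 - 24 - 12*(-15)*(-6))/(-15))*(-198) = (6*(-1/15)*(-5 - 24 - 1080))*(-198) = (6*(-1/15)*(-1109))*(-198) = (2218/5)*(-198) = -439164/5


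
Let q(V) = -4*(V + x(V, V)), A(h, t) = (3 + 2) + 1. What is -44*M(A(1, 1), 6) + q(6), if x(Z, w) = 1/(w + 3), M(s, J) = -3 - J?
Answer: 3344/9 ≈ 371.56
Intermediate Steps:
A(h, t) = 6 (A(h, t) = 5 + 1 = 6)
x(Z, w) = 1/(3 + w)
q(V) = -4*V - 4/(3 + V) (q(V) = -4*(V + 1/(3 + V)) = -4*V - 4/(3 + V))
-44*M(A(1, 1), 6) + q(6) = -44*(-3 - 1*6) + 4*(-1 - 1*6*(3 + 6))/(3 + 6) = -44*(-3 - 6) + 4*(-1 - 1*6*9)/9 = -44*(-9) + 4*(⅑)*(-1 - 54) = 396 + 4*(⅑)*(-55) = 396 - 220/9 = 3344/9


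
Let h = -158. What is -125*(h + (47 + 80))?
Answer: 3875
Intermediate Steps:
-125*(h + (47 + 80)) = -125*(-158 + (47 + 80)) = -125*(-158 + 127) = -125*(-31) = 3875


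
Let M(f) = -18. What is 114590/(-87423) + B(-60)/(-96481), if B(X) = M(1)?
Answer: -1579169168/1204951209 ≈ -1.3106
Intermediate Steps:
B(X) = -18
114590/(-87423) + B(-60)/(-96481) = 114590/(-87423) - 18/(-96481) = 114590*(-1/87423) - 18*(-1/96481) = -16370/12489 + 18/96481 = -1579169168/1204951209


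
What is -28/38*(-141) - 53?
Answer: 967/19 ≈ 50.895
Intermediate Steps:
-28/38*(-141) - 53 = -28*1/38*(-141) - 53 = -14/19*(-141) - 53 = 1974/19 - 53 = 967/19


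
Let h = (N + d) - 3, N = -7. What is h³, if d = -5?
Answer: -3375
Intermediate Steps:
h = -15 (h = (-7 - 5) - 3 = -12 - 3 = -15)
h³ = (-15)³ = -3375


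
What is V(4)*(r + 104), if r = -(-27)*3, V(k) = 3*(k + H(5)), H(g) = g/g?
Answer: 2775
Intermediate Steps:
H(g) = 1
V(k) = 3 + 3*k (V(k) = 3*(k + 1) = 3*(1 + k) = 3 + 3*k)
r = 81 (r = -1*(-81) = 81)
V(4)*(r + 104) = (3 + 3*4)*(81 + 104) = (3 + 12)*185 = 15*185 = 2775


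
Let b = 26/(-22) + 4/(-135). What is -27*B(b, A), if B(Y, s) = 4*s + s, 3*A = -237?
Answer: 10665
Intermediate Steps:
A = -79 (A = (1/3)*(-237) = -79)
b = -1799/1485 (b = 26*(-1/22) + 4*(-1/135) = -13/11 - 4/135 = -1799/1485 ≈ -1.2114)
B(Y, s) = 5*s
-27*B(b, A) = -135*(-79) = -27*(-395) = 10665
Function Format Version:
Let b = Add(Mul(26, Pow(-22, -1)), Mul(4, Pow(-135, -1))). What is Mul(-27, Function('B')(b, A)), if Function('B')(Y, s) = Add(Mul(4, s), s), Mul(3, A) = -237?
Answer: 10665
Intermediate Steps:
A = -79 (A = Mul(Rational(1, 3), -237) = -79)
b = Rational(-1799, 1485) (b = Add(Mul(26, Rational(-1, 22)), Mul(4, Rational(-1, 135))) = Add(Rational(-13, 11), Rational(-4, 135)) = Rational(-1799, 1485) ≈ -1.2114)
Function('B')(Y, s) = Mul(5, s)
Mul(-27, Function('B')(b, A)) = Mul(-27, Mul(5, -79)) = Mul(-27, -395) = 10665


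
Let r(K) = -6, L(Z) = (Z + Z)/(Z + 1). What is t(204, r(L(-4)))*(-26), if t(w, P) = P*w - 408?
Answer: 42432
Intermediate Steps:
L(Z) = 2*Z/(1 + Z) (L(Z) = (2*Z)/(1 + Z) = 2*Z/(1 + Z))
t(w, P) = -408 + P*w
t(204, r(L(-4)))*(-26) = (-408 - 6*204)*(-26) = (-408 - 1224)*(-26) = -1632*(-26) = 42432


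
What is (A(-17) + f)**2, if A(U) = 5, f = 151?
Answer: 24336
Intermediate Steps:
(A(-17) + f)**2 = (5 + 151)**2 = 156**2 = 24336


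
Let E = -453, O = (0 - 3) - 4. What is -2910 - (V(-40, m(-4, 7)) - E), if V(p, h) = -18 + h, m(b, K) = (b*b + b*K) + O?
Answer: -3326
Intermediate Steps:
O = -7 (O = -3 - 4 = -7)
m(b, K) = -7 + b² + K*b (m(b, K) = (b*b + b*K) - 7 = (b² + K*b) - 7 = -7 + b² + K*b)
-2910 - (V(-40, m(-4, 7)) - E) = -2910 - ((-18 + (-7 + (-4)² + 7*(-4))) - 1*(-453)) = -2910 - ((-18 + (-7 + 16 - 28)) + 453) = -2910 - ((-18 - 19) + 453) = -2910 - (-37 + 453) = -2910 - 1*416 = -2910 - 416 = -3326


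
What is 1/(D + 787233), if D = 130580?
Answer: 1/917813 ≈ 1.0895e-6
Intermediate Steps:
1/(D + 787233) = 1/(130580 + 787233) = 1/917813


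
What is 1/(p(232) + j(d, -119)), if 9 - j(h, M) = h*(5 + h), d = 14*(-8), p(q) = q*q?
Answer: 1/41849 ≈ 2.3895e-5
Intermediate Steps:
p(q) = q²
d = -112
j(h, M) = 9 - h*(5 + h)
1/(p(232) + j(d, -119)) = 1/(232² + (9 - 1*(-112)² - 5*(-112))) = 1/(53824 + (9 - 1*12544 + 560)) = 1/(53824 + (9 - 12544 + 560)) = 1/(53824 - 11975) = 1/41849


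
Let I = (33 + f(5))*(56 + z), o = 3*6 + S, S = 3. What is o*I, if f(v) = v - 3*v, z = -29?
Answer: 13041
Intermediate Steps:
o = 21 (o = 3*6 + 3 = 18 + 3 = 21)
f(v) = -2*v
I = 621 (I = (33 - 2*5)*(56 - 29) = (33 - 10)*27 = 23*27 = 621)
o*I = 21*621 = 13041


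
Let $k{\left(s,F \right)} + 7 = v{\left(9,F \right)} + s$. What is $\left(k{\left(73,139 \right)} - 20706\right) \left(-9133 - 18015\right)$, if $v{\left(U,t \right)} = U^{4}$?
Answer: $382216692$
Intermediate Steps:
$k{\left(s,F \right)} = 6554 + s$ ($k{\left(s,F \right)} = -7 + \left(9^{4} + s\right) = -7 + \left(6561 + s\right) = 6554 + s$)
$\left(k{\left(73,139 \right)} - 20706\right) \left(-9133 - 18015\right) = \left(\left(6554 + 73\right) - 20706\right) \left(-9133 - 18015\right) = \left(6627 - 20706\right) \left(-27148\right) = \left(-14079\right) \left(-27148\right) = 382216692$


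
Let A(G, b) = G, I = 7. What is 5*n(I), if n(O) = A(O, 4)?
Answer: 35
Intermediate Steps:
n(O) = O
5*n(I) = 5*7 = 35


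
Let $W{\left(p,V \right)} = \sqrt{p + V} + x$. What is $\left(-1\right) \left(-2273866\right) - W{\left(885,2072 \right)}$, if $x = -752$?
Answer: $2274618 - \sqrt{2957} \approx 2.2746 \cdot 10^{6}$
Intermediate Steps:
$W{\left(p,V \right)} = -752 + \sqrt{V + p}$ ($W{\left(p,V \right)} = \sqrt{p + V} - 752 = \sqrt{V + p} - 752 = -752 + \sqrt{V + p}$)
$\left(-1\right) \left(-2273866\right) - W{\left(885,2072 \right)} = \left(-1\right) \left(-2273866\right) - \left(-752 + \sqrt{2072 + 885}\right) = 2273866 - \left(-752 + \sqrt{2957}\right) = 2273866 + \left(752 - \sqrt{2957}\right) = 2274618 - \sqrt{2957}$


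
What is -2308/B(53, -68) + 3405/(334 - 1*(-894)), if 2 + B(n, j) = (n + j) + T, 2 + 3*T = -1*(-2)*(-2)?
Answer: 2898919/23332 ≈ 124.25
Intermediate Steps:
T = -2 (T = -⅔ + (-1*(-2)*(-2))/3 = -⅔ + (2*(-2))/3 = -⅔ + (⅓)*(-4) = -⅔ - 4/3 = -2)
B(n, j) = -4 + j + n (B(n, j) = -2 + ((n + j) - 2) = -2 + ((j + n) - 2) = -2 + (-2 + j + n) = -4 + j + n)
-2308/B(53, -68) + 3405/(334 - 1*(-894)) = -2308/(-4 - 68 + 53) + 3405/(334 - 1*(-894)) = -2308/(-19) + 3405/(334 + 894) = -2308*(-1/19) + 3405/1228 = 2308/19 + 3405*(1/1228) = 2308/19 + 3405/1228 = 2898919/23332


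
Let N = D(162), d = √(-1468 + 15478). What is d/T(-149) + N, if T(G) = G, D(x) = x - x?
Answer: -√14010/149 ≈ -0.79439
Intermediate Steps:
D(x) = 0
d = √14010 ≈ 118.36
N = 0
d/T(-149) + N = √14010/(-149) + 0 = √14010*(-1/149) + 0 = -√14010/149 + 0 = -√14010/149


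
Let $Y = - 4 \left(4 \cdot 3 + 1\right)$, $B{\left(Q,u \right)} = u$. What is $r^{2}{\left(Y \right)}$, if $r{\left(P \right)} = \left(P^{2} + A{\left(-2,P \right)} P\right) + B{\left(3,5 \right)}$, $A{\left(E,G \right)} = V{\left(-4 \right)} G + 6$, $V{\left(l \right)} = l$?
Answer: $70879561$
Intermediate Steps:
$A{\left(E,G \right)} = 6 - 4 G$ ($A{\left(E,G \right)} = - 4 G + 6 = 6 - 4 G$)
$Y = -52$ ($Y = - 4 \left(12 + 1\right) = \left(-4\right) 13 = -52$)
$r{\left(P \right)} = 5 + P^{2} + P \left(6 - 4 P\right)$ ($r{\left(P \right)} = \left(P^{2} + \left(6 - 4 P\right) P\right) + 5 = \left(P^{2} + P \left(6 - 4 P\right)\right) + 5 = 5 + P^{2} + P \left(6 - 4 P\right)$)
$r^{2}{\left(Y \right)} = \left(5 - 3 \left(-52\right)^{2} + 6 \left(-52\right)\right)^{2} = \left(5 - 8112 - 312\right)^{2} = \left(-8419\right)^{2} = 70879561$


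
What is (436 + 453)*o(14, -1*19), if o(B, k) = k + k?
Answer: -33782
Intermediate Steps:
o(B, k) = 2*k
(436 + 453)*o(14, -1*19) = (436 + 453)*(2*(-1*19)) = 889*(2*(-19)) = 889*(-38) = -33782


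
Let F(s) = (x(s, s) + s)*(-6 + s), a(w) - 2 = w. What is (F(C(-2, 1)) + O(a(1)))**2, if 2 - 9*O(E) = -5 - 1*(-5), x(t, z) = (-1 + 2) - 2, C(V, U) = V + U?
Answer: 16384/81 ≈ 202.27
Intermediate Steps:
C(V, U) = U + V
a(w) = 2 + w
x(t, z) = -1 (x(t, z) = 1 - 2 = -1)
O(E) = 2/9 (O(E) = 2/9 - (-5 - 1*(-5))/9 = 2/9 - (-5 + 5)/9 = 2/9 - 1/9*0 = 2/9 + 0 = 2/9)
F(s) = (-1 + s)*(-6 + s)
(F(C(-2, 1)) + O(a(1)))**2 = ((6 + (1 - 2)**2 - 7*(1 - 2)) + 2/9)**2 = ((6 + (-1)**2 - 7*(-1)) + 2/9)**2 = ((6 + 1 + 7) + 2/9)**2 = (14 + 2/9)**2 = (128/9)**2 = 16384/81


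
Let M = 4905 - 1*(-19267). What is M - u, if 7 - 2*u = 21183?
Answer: 34760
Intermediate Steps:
u = -10588 (u = 7/2 - 1/2*21183 = 7/2 - 21183/2 = -10588)
M = 24172 (M = 4905 + 19267 = 24172)
M - u = 24172 - 1*(-10588) = 24172 + 10588 = 34760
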